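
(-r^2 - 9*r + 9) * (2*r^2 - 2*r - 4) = -2*r^4 - 16*r^3 + 40*r^2 + 18*r - 36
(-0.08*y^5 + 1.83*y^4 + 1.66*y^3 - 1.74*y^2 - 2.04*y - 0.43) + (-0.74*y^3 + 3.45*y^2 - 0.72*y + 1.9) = -0.08*y^5 + 1.83*y^4 + 0.92*y^3 + 1.71*y^2 - 2.76*y + 1.47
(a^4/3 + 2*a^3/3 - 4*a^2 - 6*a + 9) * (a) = a^5/3 + 2*a^4/3 - 4*a^3 - 6*a^2 + 9*a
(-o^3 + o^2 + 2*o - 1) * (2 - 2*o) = 2*o^4 - 4*o^3 - 2*o^2 + 6*o - 2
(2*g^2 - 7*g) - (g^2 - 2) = g^2 - 7*g + 2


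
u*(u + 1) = u^2 + u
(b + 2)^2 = b^2 + 4*b + 4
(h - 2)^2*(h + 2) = h^3 - 2*h^2 - 4*h + 8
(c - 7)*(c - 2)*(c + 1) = c^3 - 8*c^2 + 5*c + 14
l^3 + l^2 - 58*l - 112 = (l - 8)*(l + 2)*(l + 7)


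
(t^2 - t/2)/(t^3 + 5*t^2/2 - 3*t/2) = 1/(t + 3)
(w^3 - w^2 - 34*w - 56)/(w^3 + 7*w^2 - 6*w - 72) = (w^2 - 5*w - 14)/(w^2 + 3*w - 18)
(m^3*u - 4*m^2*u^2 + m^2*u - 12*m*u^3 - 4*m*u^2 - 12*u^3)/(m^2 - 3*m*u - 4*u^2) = u*(-m^3 + 4*m^2*u - m^2 + 12*m*u^2 + 4*m*u + 12*u^2)/(-m^2 + 3*m*u + 4*u^2)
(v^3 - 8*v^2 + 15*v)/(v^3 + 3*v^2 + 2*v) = (v^2 - 8*v + 15)/(v^2 + 3*v + 2)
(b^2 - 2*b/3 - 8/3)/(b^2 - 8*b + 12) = (b + 4/3)/(b - 6)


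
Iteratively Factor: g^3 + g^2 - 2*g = (g)*(g^2 + g - 2) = g*(g + 2)*(g - 1)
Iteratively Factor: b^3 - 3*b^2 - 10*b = (b + 2)*(b^2 - 5*b) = (b - 5)*(b + 2)*(b)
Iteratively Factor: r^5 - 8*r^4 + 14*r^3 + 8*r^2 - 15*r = (r - 5)*(r^4 - 3*r^3 - r^2 + 3*r) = (r - 5)*(r - 1)*(r^3 - 2*r^2 - 3*r) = (r - 5)*(r - 1)*(r + 1)*(r^2 - 3*r) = r*(r - 5)*(r - 1)*(r + 1)*(r - 3)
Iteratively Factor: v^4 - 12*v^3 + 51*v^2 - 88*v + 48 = (v - 1)*(v^3 - 11*v^2 + 40*v - 48) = (v - 4)*(v - 1)*(v^2 - 7*v + 12) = (v - 4)*(v - 3)*(v - 1)*(v - 4)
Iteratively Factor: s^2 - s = (s)*(s - 1)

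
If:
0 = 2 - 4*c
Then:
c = 1/2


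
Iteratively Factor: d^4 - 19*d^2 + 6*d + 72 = (d - 3)*(d^3 + 3*d^2 - 10*d - 24) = (d - 3)*(d + 4)*(d^2 - d - 6) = (d - 3)*(d + 2)*(d + 4)*(d - 3)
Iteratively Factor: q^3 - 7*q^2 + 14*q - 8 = (q - 1)*(q^2 - 6*q + 8) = (q - 2)*(q - 1)*(q - 4)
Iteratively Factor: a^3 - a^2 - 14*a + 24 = (a - 2)*(a^2 + a - 12) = (a - 3)*(a - 2)*(a + 4)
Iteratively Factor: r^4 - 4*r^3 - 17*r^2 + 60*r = (r - 5)*(r^3 + r^2 - 12*r) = r*(r - 5)*(r^2 + r - 12) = r*(r - 5)*(r - 3)*(r + 4)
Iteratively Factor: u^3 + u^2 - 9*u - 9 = (u + 3)*(u^2 - 2*u - 3) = (u - 3)*(u + 3)*(u + 1)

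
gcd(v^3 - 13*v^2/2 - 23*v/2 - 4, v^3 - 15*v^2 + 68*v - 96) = v - 8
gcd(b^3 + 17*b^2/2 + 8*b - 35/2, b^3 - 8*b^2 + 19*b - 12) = b - 1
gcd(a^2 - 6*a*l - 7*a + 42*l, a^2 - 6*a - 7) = a - 7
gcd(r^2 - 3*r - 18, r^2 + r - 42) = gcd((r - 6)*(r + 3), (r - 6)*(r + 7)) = r - 6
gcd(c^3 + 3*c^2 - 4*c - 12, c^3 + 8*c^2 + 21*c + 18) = c^2 + 5*c + 6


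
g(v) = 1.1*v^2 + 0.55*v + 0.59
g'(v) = 2.2*v + 0.55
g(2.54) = 9.08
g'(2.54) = 6.14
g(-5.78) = 34.16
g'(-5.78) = -12.17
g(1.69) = 4.66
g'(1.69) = 4.27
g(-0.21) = 0.52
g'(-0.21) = 0.09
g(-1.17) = 1.45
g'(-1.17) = -2.02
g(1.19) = 2.80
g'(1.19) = 3.17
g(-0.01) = 0.58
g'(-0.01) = 0.53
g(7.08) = 59.62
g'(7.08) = 16.13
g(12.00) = 165.59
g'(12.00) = 26.95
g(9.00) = 94.64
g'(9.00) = 20.35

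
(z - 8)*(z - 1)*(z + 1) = z^3 - 8*z^2 - z + 8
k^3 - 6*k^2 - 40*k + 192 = (k - 8)*(k - 4)*(k + 6)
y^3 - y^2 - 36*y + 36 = (y - 6)*(y - 1)*(y + 6)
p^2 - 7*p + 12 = (p - 4)*(p - 3)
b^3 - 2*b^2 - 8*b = b*(b - 4)*(b + 2)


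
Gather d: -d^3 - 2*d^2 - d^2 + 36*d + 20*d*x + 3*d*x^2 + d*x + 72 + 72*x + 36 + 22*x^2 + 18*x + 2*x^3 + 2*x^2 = -d^3 - 3*d^2 + d*(3*x^2 + 21*x + 36) + 2*x^3 + 24*x^2 + 90*x + 108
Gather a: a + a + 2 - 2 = 2*a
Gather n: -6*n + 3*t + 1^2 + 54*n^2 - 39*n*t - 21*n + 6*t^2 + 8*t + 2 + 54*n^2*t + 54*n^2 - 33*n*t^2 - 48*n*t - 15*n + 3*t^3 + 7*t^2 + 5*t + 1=n^2*(54*t + 108) + n*(-33*t^2 - 87*t - 42) + 3*t^3 + 13*t^2 + 16*t + 4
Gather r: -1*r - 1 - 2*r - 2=-3*r - 3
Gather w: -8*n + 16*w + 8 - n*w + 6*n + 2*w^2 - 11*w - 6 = -2*n + 2*w^2 + w*(5 - n) + 2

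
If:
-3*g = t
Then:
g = -t/3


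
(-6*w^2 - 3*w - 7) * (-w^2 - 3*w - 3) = 6*w^4 + 21*w^3 + 34*w^2 + 30*w + 21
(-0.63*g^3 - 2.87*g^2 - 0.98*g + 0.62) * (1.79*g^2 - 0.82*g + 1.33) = -1.1277*g^5 - 4.6207*g^4 - 0.2387*g^3 - 1.9037*g^2 - 1.8118*g + 0.8246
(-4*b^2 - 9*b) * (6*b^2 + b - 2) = -24*b^4 - 58*b^3 - b^2 + 18*b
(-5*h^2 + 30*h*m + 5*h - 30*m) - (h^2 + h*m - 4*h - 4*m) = -6*h^2 + 29*h*m + 9*h - 26*m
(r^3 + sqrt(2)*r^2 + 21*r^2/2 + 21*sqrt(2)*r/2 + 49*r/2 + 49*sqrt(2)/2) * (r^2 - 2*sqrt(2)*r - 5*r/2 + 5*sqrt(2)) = r^5 - sqrt(2)*r^4 + 8*r^4 - 8*sqrt(2)*r^3 - 23*r^3/4 - 373*r^2/4 + 7*sqrt(2)*r^2/4 + 7*r + 245*sqrt(2)*r/4 + 245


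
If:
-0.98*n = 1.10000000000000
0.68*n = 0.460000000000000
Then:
No Solution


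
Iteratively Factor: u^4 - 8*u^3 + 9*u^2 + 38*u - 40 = (u + 2)*(u^3 - 10*u^2 + 29*u - 20) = (u - 1)*(u + 2)*(u^2 - 9*u + 20) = (u - 5)*(u - 1)*(u + 2)*(u - 4)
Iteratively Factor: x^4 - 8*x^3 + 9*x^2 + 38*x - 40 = (x - 1)*(x^3 - 7*x^2 + 2*x + 40) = (x - 5)*(x - 1)*(x^2 - 2*x - 8) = (x - 5)*(x - 1)*(x + 2)*(x - 4)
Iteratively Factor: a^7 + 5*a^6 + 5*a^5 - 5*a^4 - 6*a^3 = (a)*(a^6 + 5*a^5 + 5*a^4 - 5*a^3 - 6*a^2) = a^2*(a^5 + 5*a^4 + 5*a^3 - 5*a^2 - 6*a) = a^2*(a - 1)*(a^4 + 6*a^3 + 11*a^2 + 6*a) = a^2*(a - 1)*(a + 3)*(a^3 + 3*a^2 + 2*a) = a^2*(a - 1)*(a + 2)*(a + 3)*(a^2 + a) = a^2*(a - 1)*(a + 1)*(a + 2)*(a + 3)*(a)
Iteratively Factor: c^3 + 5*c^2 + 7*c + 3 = (c + 3)*(c^2 + 2*c + 1) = (c + 1)*(c + 3)*(c + 1)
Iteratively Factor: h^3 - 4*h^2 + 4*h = (h - 2)*(h^2 - 2*h) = h*(h - 2)*(h - 2)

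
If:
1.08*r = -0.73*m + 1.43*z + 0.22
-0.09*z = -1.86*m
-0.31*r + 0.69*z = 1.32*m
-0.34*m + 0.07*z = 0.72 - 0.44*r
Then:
No Solution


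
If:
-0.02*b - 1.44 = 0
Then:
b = -72.00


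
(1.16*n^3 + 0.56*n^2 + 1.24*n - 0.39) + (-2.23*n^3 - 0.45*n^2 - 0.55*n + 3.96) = -1.07*n^3 + 0.11*n^2 + 0.69*n + 3.57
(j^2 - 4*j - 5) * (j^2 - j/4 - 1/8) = j^4 - 17*j^3/4 - 33*j^2/8 + 7*j/4 + 5/8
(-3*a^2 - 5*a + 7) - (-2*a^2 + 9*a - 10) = -a^2 - 14*a + 17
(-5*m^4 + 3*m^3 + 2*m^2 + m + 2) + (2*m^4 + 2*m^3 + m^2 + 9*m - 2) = -3*m^4 + 5*m^3 + 3*m^2 + 10*m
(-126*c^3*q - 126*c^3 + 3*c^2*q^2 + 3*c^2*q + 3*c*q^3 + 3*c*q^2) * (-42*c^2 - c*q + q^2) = 5292*c^5*q + 5292*c^5 - 255*c^3*q^3 - 255*c^3*q^2 + 3*c*q^5 + 3*c*q^4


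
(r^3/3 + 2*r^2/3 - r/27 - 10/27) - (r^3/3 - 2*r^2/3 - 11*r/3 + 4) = 4*r^2/3 + 98*r/27 - 118/27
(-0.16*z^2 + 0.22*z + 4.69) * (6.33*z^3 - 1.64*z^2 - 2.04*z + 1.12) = -1.0128*z^5 + 1.655*z^4 + 29.6533*z^3 - 8.3196*z^2 - 9.3212*z + 5.2528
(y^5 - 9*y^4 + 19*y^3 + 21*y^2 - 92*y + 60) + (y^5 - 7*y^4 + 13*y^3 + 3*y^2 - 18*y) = 2*y^5 - 16*y^4 + 32*y^3 + 24*y^2 - 110*y + 60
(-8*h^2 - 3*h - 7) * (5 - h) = 8*h^3 - 37*h^2 - 8*h - 35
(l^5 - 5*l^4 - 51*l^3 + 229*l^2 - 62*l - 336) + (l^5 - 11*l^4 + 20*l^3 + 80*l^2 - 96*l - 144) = 2*l^5 - 16*l^4 - 31*l^3 + 309*l^2 - 158*l - 480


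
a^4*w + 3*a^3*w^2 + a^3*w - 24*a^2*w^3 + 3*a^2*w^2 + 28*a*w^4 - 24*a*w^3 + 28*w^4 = (a - 2*w)^2*(a + 7*w)*(a*w + w)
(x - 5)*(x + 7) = x^2 + 2*x - 35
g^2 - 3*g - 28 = (g - 7)*(g + 4)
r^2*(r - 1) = r^3 - r^2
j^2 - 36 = (j - 6)*(j + 6)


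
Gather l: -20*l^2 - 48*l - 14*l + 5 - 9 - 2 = -20*l^2 - 62*l - 6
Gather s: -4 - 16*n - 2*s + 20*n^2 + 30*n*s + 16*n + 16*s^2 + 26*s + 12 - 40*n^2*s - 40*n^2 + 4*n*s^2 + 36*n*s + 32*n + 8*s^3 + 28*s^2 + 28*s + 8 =-20*n^2 + 32*n + 8*s^3 + s^2*(4*n + 44) + s*(-40*n^2 + 66*n + 52) + 16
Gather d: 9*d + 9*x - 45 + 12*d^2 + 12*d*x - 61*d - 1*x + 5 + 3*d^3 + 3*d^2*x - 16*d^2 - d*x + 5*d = 3*d^3 + d^2*(3*x - 4) + d*(11*x - 47) + 8*x - 40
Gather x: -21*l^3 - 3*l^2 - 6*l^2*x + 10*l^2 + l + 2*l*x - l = -21*l^3 + 7*l^2 + x*(-6*l^2 + 2*l)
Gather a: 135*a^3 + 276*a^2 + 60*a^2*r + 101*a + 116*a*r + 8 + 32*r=135*a^3 + a^2*(60*r + 276) + a*(116*r + 101) + 32*r + 8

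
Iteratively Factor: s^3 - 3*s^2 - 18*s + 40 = (s - 2)*(s^2 - s - 20) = (s - 2)*(s + 4)*(s - 5)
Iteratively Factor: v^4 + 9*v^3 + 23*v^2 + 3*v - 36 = (v - 1)*(v^3 + 10*v^2 + 33*v + 36) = (v - 1)*(v + 3)*(v^2 + 7*v + 12) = (v - 1)*(v + 3)^2*(v + 4)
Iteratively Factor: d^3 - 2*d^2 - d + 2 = (d + 1)*(d^2 - 3*d + 2) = (d - 2)*(d + 1)*(d - 1)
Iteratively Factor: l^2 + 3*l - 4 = (l + 4)*(l - 1)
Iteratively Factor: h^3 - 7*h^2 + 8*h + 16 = (h + 1)*(h^2 - 8*h + 16) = (h - 4)*(h + 1)*(h - 4)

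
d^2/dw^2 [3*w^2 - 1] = 6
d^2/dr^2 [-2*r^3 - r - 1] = -12*r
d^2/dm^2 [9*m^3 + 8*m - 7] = 54*m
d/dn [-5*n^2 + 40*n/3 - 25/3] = 40/3 - 10*n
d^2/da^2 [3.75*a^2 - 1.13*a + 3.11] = 7.50000000000000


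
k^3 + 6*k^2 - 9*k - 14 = (k - 2)*(k + 1)*(k + 7)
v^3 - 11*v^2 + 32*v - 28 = (v - 7)*(v - 2)^2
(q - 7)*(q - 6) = q^2 - 13*q + 42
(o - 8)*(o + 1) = o^2 - 7*o - 8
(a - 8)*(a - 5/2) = a^2 - 21*a/2 + 20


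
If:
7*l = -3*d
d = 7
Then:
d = 7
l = -3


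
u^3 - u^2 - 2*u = u*(u - 2)*(u + 1)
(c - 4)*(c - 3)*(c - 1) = c^3 - 8*c^2 + 19*c - 12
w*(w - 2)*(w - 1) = w^3 - 3*w^2 + 2*w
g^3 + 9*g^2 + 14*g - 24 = (g - 1)*(g + 4)*(g + 6)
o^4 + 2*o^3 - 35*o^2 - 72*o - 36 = (o - 6)*(o + 1)^2*(o + 6)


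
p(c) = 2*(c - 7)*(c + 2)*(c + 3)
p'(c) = 2*(c - 7)*(c + 2) + 2*(c - 7)*(c + 3) + 2*(c + 2)*(c + 3)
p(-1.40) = -16.13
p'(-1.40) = -35.04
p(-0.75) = -43.59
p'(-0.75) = -48.62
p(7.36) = 69.82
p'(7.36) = 208.14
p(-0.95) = -34.22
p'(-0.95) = -44.98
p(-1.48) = -13.41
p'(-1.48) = -33.02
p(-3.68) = -24.40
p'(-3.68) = 52.69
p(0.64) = -122.23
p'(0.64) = -60.66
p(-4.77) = -115.41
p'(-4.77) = 116.68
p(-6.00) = -312.00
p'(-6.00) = 206.00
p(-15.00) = -6864.00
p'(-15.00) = 1412.00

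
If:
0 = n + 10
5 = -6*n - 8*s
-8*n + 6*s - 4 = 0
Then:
No Solution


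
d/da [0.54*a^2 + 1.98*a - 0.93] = 1.08*a + 1.98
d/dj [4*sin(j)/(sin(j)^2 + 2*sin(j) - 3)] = 4*(cos(j)^2 - 4)*cos(j)/((sin(j) - 1)^2*(sin(j) + 3)^2)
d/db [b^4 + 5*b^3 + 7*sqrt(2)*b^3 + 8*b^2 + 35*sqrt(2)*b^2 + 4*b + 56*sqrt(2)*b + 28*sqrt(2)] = 4*b^3 + 15*b^2 + 21*sqrt(2)*b^2 + 16*b + 70*sqrt(2)*b + 4 + 56*sqrt(2)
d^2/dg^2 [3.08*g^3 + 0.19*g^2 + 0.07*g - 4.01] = 18.48*g + 0.38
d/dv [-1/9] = 0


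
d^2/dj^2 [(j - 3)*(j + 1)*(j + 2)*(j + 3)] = 12*j^2 + 18*j - 14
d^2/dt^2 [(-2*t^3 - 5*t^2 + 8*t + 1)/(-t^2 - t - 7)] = 2*(-25*t^3 - 66*t^2 + 459*t + 307)/(t^6 + 3*t^5 + 24*t^4 + 43*t^3 + 168*t^2 + 147*t + 343)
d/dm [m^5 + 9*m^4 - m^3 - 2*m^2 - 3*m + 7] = 5*m^4 + 36*m^3 - 3*m^2 - 4*m - 3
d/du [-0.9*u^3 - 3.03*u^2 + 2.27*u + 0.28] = -2.7*u^2 - 6.06*u + 2.27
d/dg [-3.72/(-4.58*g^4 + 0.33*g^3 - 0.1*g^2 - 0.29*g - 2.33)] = (-68.1504*g^3 + 3.6828*g^2 - 0.744*g - 1.0788)/(4.58*g^4 - 0.33*g^3 + 0.1*g^2 + 0.29*g + 2.33)^2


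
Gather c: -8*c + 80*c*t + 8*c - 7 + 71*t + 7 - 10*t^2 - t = 80*c*t - 10*t^2 + 70*t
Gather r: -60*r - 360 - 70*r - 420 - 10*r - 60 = -140*r - 840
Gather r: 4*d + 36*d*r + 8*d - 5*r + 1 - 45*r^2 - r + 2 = 12*d - 45*r^2 + r*(36*d - 6) + 3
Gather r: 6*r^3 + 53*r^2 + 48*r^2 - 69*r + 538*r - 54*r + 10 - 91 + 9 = 6*r^3 + 101*r^2 + 415*r - 72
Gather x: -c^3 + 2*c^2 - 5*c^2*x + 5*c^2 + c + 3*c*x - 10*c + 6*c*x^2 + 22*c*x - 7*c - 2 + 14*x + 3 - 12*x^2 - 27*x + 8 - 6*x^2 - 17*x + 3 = -c^3 + 7*c^2 - 16*c + x^2*(6*c - 18) + x*(-5*c^2 + 25*c - 30) + 12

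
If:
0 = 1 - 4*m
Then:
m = 1/4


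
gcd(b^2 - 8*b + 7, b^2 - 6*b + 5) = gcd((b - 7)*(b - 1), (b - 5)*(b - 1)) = b - 1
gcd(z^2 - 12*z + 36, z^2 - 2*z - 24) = z - 6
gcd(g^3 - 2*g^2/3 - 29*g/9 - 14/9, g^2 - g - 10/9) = g + 2/3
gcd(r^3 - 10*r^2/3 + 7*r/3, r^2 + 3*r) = r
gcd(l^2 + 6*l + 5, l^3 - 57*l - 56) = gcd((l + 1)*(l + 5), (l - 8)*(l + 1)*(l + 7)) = l + 1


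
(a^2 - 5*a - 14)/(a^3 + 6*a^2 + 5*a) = (a^2 - 5*a - 14)/(a*(a^2 + 6*a + 5))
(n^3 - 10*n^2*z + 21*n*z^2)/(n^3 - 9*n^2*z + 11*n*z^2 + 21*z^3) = n/(n + z)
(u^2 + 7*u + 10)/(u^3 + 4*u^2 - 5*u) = (u + 2)/(u*(u - 1))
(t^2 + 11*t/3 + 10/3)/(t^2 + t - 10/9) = 3*(t + 2)/(3*t - 2)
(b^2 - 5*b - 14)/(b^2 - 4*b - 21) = (b + 2)/(b + 3)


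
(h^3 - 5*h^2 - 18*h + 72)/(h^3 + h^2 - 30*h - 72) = (h - 3)/(h + 3)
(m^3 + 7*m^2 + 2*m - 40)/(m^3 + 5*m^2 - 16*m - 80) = (m - 2)/(m - 4)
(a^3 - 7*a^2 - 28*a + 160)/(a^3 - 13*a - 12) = (a^2 - 3*a - 40)/(a^2 + 4*a + 3)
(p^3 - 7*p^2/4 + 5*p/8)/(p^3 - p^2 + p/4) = (4*p - 5)/(2*(2*p - 1))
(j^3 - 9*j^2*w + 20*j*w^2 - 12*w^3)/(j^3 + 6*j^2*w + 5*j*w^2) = (j^3 - 9*j^2*w + 20*j*w^2 - 12*w^3)/(j*(j^2 + 6*j*w + 5*w^2))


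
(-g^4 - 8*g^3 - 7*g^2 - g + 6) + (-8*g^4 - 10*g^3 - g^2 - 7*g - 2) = -9*g^4 - 18*g^3 - 8*g^2 - 8*g + 4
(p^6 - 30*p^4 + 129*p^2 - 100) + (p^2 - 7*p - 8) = p^6 - 30*p^4 + 130*p^2 - 7*p - 108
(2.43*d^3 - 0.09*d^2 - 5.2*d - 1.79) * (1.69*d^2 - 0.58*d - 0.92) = 4.1067*d^5 - 1.5615*d^4 - 10.9714*d^3 + 0.0737000000000001*d^2 + 5.8222*d + 1.6468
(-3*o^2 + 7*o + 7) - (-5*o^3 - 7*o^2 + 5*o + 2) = 5*o^3 + 4*o^2 + 2*o + 5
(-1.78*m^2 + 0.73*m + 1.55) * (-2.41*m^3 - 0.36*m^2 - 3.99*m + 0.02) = 4.2898*m^5 - 1.1185*m^4 + 3.1039*m^3 - 3.5063*m^2 - 6.1699*m + 0.031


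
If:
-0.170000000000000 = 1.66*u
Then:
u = -0.10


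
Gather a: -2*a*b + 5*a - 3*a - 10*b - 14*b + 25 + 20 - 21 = a*(2 - 2*b) - 24*b + 24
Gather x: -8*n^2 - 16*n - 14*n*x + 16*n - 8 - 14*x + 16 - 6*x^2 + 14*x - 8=-8*n^2 - 14*n*x - 6*x^2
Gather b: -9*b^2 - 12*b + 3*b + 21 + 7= -9*b^2 - 9*b + 28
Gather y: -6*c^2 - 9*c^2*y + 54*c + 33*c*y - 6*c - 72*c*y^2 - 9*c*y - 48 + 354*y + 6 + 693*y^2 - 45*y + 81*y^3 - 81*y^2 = -6*c^2 + 48*c + 81*y^3 + y^2*(612 - 72*c) + y*(-9*c^2 + 24*c + 309) - 42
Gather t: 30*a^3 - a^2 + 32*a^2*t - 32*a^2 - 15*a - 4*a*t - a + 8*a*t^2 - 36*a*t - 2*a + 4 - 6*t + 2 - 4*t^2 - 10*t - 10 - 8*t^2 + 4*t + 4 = 30*a^3 - 33*a^2 - 18*a + t^2*(8*a - 12) + t*(32*a^2 - 40*a - 12)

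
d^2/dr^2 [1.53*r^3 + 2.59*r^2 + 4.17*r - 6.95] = 9.18*r + 5.18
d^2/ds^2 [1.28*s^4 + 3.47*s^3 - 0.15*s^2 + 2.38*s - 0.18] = 15.36*s^2 + 20.82*s - 0.3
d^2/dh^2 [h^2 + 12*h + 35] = 2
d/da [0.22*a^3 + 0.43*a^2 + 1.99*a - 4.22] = 0.66*a^2 + 0.86*a + 1.99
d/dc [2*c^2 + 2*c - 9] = 4*c + 2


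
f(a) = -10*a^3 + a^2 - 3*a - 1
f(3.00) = -271.00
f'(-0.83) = -25.33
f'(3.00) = -267.00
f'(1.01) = -31.58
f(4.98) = -1226.20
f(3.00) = -271.00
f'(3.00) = -267.00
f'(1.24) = -46.65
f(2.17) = -104.98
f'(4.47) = -593.49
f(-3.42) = 420.97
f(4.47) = -887.58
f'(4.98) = -737.05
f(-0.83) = 7.90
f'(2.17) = -139.93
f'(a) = -30*a^2 + 2*a - 3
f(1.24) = -22.25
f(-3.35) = 396.23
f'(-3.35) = -346.38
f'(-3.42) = -360.73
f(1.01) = -13.31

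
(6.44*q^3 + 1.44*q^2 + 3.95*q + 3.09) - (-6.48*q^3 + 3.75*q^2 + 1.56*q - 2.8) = 12.92*q^3 - 2.31*q^2 + 2.39*q + 5.89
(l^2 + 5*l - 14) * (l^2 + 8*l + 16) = l^4 + 13*l^3 + 42*l^2 - 32*l - 224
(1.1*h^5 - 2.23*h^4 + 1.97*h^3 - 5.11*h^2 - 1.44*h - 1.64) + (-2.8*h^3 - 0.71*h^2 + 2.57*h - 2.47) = 1.1*h^5 - 2.23*h^4 - 0.83*h^3 - 5.82*h^2 + 1.13*h - 4.11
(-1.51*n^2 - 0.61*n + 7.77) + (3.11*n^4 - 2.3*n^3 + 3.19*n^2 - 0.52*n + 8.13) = 3.11*n^4 - 2.3*n^3 + 1.68*n^2 - 1.13*n + 15.9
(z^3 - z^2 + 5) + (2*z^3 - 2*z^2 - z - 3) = 3*z^3 - 3*z^2 - z + 2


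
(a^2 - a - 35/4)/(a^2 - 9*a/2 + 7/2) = (a + 5/2)/(a - 1)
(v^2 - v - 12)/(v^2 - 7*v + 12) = (v + 3)/(v - 3)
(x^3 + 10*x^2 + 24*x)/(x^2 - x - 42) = x*(x + 4)/(x - 7)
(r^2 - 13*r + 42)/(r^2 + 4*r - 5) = (r^2 - 13*r + 42)/(r^2 + 4*r - 5)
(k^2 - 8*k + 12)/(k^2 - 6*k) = (k - 2)/k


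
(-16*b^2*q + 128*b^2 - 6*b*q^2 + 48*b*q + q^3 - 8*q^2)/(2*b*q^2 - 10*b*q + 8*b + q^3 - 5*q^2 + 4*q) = (-8*b*q + 64*b + q^2 - 8*q)/(q^2 - 5*q + 4)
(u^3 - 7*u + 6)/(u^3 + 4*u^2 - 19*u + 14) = (u + 3)/(u + 7)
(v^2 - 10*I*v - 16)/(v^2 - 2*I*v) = (v - 8*I)/v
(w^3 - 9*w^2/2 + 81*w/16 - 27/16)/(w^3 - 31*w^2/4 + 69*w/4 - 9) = (w - 3/4)/(w - 4)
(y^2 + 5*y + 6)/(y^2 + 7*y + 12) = (y + 2)/(y + 4)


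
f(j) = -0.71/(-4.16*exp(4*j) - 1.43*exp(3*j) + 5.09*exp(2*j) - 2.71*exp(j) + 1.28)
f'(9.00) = 0.00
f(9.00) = 0.00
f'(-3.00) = -0.06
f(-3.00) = -0.61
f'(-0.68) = -0.52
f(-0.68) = -0.94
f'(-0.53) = -1.54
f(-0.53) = -1.08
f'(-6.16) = -0.00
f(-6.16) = -0.56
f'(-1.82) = -0.15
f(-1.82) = -0.74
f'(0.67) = -0.05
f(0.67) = 0.01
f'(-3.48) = -0.04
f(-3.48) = -0.59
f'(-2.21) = -0.12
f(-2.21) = -0.68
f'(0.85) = -0.02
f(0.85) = 0.01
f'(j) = -0.71*(16.64*exp(4*j) + 4.29*exp(3*j) - 10.18*exp(2*j) + 2.71*exp(j))/(-4.16*exp(4*j) - 1.43*exp(3*j) + 5.09*exp(2*j) - 2.71*exp(j) + 1.28)^2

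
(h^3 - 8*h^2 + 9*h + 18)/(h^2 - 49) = (h^3 - 8*h^2 + 9*h + 18)/(h^2 - 49)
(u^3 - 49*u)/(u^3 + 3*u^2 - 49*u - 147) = u/(u + 3)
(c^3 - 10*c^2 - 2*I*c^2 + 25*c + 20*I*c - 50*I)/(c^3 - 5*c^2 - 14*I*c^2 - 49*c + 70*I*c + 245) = (c^2 - c*(5 + 2*I) + 10*I)/(c^2 - 14*I*c - 49)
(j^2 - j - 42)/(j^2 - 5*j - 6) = (-j^2 + j + 42)/(-j^2 + 5*j + 6)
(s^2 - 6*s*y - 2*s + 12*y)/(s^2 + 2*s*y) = (s^2 - 6*s*y - 2*s + 12*y)/(s*(s + 2*y))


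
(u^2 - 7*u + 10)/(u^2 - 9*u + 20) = (u - 2)/(u - 4)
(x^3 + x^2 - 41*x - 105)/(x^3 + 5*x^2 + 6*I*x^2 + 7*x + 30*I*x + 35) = (x^2 - 4*x - 21)/(x^2 + 6*I*x + 7)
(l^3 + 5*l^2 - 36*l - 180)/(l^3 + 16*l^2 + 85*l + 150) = (l - 6)/(l + 5)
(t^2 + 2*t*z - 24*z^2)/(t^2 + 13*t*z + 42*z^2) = (t - 4*z)/(t + 7*z)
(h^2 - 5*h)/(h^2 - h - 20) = h/(h + 4)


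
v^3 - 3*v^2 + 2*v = v*(v - 2)*(v - 1)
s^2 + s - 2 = (s - 1)*(s + 2)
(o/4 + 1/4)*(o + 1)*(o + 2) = o^3/4 + o^2 + 5*o/4 + 1/2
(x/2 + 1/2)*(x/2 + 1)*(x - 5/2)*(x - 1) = x^4/4 - x^3/8 - 3*x^2/2 + x/8 + 5/4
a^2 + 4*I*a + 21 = (a - 3*I)*(a + 7*I)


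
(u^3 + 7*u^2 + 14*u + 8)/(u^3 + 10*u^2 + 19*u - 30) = (u^3 + 7*u^2 + 14*u + 8)/(u^3 + 10*u^2 + 19*u - 30)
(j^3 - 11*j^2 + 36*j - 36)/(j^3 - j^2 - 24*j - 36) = (j^2 - 5*j + 6)/(j^2 + 5*j + 6)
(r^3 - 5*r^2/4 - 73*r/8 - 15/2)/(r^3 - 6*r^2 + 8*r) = (8*r^2 + 22*r + 15)/(8*r*(r - 2))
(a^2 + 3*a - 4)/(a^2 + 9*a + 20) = (a - 1)/(a + 5)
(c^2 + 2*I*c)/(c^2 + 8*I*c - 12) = c/(c + 6*I)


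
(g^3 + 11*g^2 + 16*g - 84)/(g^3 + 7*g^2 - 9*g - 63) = (g^2 + 4*g - 12)/(g^2 - 9)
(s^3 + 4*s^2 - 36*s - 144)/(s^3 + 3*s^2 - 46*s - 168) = (s - 6)/(s - 7)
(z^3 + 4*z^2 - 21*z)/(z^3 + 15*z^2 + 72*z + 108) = z*(z^2 + 4*z - 21)/(z^3 + 15*z^2 + 72*z + 108)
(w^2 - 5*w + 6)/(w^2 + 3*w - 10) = (w - 3)/(w + 5)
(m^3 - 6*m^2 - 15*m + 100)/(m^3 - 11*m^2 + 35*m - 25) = (m + 4)/(m - 1)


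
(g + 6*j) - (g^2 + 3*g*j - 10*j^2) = -g^2 - 3*g*j + g + 10*j^2 + 6*j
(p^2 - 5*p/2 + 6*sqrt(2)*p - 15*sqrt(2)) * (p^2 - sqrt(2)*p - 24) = p^4 - 5*p^3/2 + 5*sqrt(2)*p^3 - 36*p^2 - 25*sqrt(2)*p^2/2 - 144*sqrt(2)*p + 90*p + 360*sqrt(2)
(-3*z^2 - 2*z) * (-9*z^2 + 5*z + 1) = 27*z^4 + 3*z^3 - 13*z^2 - 2*z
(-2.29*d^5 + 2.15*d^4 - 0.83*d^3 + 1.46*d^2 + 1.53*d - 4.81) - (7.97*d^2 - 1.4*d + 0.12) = -2.29*d^5 + 2.15*d^4 - 0.83*d^3 - 6.51*d^2 + 2.93*d - 4.93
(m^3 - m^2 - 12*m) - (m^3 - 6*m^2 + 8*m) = 5*m^2 - 20*m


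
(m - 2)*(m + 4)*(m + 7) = m^3 + 9*m^2 + 6*m - 56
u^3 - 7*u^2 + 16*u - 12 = (u - 3)*(u - 2)^2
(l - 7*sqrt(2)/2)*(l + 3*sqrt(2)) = l^2 - sqrt(2)*l/2 - 21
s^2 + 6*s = s*(s + 6)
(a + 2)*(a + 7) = a^2 + 9*a + 14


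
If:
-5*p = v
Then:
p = -v/5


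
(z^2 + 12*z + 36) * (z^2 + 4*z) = z^4 + 16*z^3 + 84*z^2 + 144*z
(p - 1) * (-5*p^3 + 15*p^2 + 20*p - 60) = -5*p^4 + 20*p^3 + 5*p^2 - 80*p + 60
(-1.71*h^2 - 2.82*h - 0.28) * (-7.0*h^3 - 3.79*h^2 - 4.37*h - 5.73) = 11.97*h^5 + 26.2209*h^4 + 20.1205*h^3 + 23.1829*h^2 + 17.3822*h + 1.6044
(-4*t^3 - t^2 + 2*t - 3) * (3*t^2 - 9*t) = -12*t^5 + 33*t^4 + 15*t^3 - 27*t^2 + 27*t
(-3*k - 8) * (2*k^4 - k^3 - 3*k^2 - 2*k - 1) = -6*k^5 - 13*k^4 + 17*k^3 + 30*k^2 + 19*k + 8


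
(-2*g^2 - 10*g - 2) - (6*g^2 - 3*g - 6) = -8*g^2 - 7*g + 4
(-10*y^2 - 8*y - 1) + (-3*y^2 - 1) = -13*y^2 - 8*y - 2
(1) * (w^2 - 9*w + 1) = w^2 - 9*w + 1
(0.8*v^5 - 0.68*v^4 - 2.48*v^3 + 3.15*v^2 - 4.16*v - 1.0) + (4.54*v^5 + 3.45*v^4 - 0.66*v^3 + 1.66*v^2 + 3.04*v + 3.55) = 5.34*v^5 + 2.77*v^4 - 3.14*v^3 + 4.81*v^2 - 1.12*v + 2.55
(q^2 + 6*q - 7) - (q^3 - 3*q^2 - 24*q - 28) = -q^3 + 4*q^2 + 30*q + 21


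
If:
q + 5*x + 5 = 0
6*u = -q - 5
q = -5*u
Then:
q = 25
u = -5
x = -6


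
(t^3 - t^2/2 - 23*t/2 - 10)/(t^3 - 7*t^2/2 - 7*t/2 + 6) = (2*t^2 + 7*t + 5)/(2*t^2 + t - 3)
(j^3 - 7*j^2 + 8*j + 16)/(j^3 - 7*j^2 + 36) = (j^3 - 7*j^2 + 8*j + 16)/(j^3 - 7*j^2 + 36)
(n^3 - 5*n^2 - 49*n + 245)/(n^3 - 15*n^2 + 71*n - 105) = (n + 7)/(n - 3)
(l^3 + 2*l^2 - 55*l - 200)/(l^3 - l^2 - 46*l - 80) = (l + 5)/(l + 2)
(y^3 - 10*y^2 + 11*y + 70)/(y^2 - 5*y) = y - 5 - 14/y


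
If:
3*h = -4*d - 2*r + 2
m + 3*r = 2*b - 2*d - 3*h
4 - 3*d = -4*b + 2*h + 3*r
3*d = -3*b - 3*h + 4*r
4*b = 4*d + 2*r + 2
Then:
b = -71/103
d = -133/103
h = 232/103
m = -635/103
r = 21/103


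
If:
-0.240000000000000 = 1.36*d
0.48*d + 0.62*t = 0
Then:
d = -0.18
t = 0.14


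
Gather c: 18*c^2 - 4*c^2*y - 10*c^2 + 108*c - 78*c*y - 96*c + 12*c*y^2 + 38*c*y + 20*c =c^2*(8 - 4*y) + c*(12*y^2 - 40*y + 32)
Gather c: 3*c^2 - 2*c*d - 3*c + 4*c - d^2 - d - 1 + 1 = 3*c^2 + c*(1 - 2*d) - d^2 - d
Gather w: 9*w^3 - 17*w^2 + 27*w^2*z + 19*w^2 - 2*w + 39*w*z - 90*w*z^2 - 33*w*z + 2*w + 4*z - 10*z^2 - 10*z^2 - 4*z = 9*w^3 + w^2*(27*z + 2) + w*(-90*z^2 + 6*z) - 20*z^2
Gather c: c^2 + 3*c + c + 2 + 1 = c^2 + 4*c + 3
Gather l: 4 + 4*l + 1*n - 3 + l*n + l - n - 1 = l*(n + 5)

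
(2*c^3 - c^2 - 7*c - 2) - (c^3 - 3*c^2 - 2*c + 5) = c^3 + 2*c^2 - 5*c - 7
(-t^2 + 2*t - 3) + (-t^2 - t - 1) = -2*t^2 + t - 4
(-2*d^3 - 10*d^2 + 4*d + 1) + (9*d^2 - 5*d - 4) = -2*d^3 - d^2 - d - 3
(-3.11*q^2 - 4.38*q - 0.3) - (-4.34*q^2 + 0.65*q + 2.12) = 1.23*q^2 - 5.03*q - 2.42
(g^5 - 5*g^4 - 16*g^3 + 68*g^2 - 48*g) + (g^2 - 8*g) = g^5 - 5*g^4 - 16*g^3 + 69*g^2 - 56*g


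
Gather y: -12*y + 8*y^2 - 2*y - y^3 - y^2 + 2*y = -y^3 + 7*y^2 - 12*y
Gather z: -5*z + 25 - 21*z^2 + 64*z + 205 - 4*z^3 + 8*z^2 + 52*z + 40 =-4*z^3 - 13*z^2 + 111*z + 270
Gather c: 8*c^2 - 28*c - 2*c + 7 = 8*c^2 - 30*c + 7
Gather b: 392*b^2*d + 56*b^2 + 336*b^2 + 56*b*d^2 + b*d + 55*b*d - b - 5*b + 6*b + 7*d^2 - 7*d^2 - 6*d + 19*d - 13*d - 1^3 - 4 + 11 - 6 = b^2*(392*d + 392) + b*(56*d^2 + 56*d)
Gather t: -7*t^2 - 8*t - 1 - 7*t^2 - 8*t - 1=-14*t^2 - 16*t - 2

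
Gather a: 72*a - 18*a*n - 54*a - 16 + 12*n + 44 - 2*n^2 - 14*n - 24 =a*(18 - 18*n) - 2*n^2 - 2*n + 4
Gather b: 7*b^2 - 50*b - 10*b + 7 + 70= 7*b^2 - 60*b + 77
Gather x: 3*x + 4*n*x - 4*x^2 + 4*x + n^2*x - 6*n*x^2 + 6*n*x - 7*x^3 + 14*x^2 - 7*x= -7*x^3 + x^2*(10 - 6*n) + x*(n^2 + 10*n)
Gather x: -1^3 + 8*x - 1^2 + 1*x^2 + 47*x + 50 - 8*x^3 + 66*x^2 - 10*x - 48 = -8*x^3 + 67*x^2 + 45*x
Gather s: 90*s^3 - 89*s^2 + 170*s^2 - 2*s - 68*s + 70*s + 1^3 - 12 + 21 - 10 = 90*s^3 + 81*s^2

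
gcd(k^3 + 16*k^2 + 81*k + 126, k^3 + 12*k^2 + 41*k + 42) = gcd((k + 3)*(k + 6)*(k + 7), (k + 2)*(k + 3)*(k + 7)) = k^2 + 10*k + 21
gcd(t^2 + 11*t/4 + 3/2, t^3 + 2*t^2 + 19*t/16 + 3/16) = t + 3/4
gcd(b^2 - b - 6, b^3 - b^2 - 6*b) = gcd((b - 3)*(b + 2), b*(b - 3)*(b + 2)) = b^2 - b - 6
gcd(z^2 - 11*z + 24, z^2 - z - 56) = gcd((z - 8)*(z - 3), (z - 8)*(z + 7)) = z - 8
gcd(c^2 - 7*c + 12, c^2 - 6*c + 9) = c - 3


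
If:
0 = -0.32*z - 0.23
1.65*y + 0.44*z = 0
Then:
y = 0.19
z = -0.72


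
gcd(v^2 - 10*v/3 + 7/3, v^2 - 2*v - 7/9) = v - 7/3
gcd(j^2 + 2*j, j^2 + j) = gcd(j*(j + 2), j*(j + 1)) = j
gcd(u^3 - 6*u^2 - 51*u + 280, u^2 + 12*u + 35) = u + 7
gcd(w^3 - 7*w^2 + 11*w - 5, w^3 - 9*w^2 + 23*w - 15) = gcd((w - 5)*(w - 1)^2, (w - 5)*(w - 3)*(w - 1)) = w^2 - 6*w + 5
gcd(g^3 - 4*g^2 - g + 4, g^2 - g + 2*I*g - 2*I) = g - 1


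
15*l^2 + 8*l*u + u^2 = (3*l + u)*(5*l + u)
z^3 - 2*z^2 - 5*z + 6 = (z - 3)*(z - 1)*(z + 2)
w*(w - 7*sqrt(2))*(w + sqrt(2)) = w^3 - 6*sqrt(2)*w^2 - 14*w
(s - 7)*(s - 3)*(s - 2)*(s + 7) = s^4 - 5*s^3 - 43*s^2 + 245*s - 294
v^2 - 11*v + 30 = (v - 6)*(v - 5)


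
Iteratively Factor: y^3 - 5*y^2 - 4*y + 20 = (y + 2)*(y^2 - 7*y + 10) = (y - 5)*(y + 2)*(y - 2)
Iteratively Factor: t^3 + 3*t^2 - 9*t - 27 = (t + 3)*(t^2 - 9) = (t - 3)*(t + 3)*(t + 3)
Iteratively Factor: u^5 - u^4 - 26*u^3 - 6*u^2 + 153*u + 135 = (u - 3)*(u^4 + 2*u^3 - 20*u^2 - 66*u - 45) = (u - 5)*(u - 3)*(u^3 + 7*u^2 + 15*u + 9) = (u - 5)*(u - 3)*(u + 3)*(u^2 + 4*u + 3) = (u - 5)*(u - 3)*(u + 1)*(u + 3)*(u + 3)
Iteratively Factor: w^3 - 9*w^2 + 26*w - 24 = (w - 2)*(w^2 - 7*w + 12) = (w - 3)*(w - 2)*(w - 4)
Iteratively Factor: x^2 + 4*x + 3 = (x + 1)*(x + 3)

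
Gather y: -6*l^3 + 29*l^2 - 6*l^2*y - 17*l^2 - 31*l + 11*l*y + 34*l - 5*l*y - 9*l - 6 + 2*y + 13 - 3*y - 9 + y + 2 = -6*l^3 + 12*l^2 - 6*l + y*(-6*l^2 + 6*l)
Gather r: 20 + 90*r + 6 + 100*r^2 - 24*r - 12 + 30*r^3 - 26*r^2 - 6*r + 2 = 30*r^3 + 74*r^2 + 60*r + 16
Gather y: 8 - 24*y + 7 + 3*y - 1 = 14 - 21*y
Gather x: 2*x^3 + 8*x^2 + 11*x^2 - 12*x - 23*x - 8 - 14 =2*x^3 + 19*x^2 - 35*x - 22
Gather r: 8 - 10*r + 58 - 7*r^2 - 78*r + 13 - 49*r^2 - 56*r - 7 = -56*r^2 - 144*r + 72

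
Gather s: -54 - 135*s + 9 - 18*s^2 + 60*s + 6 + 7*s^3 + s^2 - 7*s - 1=7*s^3 - 17*s^2 - 82*s - 40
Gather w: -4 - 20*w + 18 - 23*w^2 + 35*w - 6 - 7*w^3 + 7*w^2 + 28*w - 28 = -7*w^3 - 16*w^2 + 43*w - 20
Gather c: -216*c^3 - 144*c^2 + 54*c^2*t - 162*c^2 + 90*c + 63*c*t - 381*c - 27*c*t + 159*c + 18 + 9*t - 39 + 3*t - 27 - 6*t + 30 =-216*c^3 + c^2*(54*t - 306) + c*(36*t - 132) + 6*t - 18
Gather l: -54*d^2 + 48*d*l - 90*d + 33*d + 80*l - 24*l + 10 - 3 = -54*d^2 - 57*d + l*(48*d + 56) + 7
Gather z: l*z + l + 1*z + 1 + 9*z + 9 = l + z*(l + 10) + 10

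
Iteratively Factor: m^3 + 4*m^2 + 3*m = (m + 3)*(m^2 + m) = m*(m + 3)*(m + 1)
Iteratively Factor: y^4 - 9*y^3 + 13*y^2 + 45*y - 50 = (y - 5)*(y^3 - 4*y^2 - 7*y + 10) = (y - 5)*(y - 1)*(y^2 - 3*y - 10) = (y - 5)*(y - 1)*(y + 2)*(y - 5)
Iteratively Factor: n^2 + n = (n + 1)*(n)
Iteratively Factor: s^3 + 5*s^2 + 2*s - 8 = (s + 2)*(s^2 + 3*s - 4) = (s - 1)*(s + 2)*(s + 4)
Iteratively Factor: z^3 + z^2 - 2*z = (z)*(z^2 + z - 2) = z*(z + 2)*(z - 1)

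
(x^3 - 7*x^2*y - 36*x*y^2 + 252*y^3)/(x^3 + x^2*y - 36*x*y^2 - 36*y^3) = (x - 7*y)/(x + y)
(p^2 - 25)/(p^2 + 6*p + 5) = (p - 5)/(p + 1)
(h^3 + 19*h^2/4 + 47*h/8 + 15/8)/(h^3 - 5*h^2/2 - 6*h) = (8*h^3 + 38*h^2 + 47*h + 15)/(4*h*(2*h^2 - 5*h - 12))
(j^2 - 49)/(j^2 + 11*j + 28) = (j - 7)/(j + 4)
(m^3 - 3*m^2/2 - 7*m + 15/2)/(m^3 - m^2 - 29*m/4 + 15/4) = 2*(m - 1)/(2*m - 1)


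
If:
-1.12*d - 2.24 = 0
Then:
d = -2.00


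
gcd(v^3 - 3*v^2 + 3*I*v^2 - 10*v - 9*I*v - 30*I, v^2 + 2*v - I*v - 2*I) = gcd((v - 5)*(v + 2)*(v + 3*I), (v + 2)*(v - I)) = v + 2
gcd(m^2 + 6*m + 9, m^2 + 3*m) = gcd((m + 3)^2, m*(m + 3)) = m + 3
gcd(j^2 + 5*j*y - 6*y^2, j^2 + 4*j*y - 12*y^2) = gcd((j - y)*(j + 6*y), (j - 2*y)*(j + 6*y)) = j + 6*y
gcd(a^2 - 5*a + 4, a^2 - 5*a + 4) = a^2 - 5*a + 4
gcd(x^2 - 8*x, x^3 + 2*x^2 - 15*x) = x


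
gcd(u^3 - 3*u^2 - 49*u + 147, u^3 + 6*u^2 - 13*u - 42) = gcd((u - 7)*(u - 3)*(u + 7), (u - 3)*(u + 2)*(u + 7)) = u^2 + 4*u - 21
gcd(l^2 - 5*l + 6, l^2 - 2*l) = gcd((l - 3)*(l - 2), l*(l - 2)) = l - 2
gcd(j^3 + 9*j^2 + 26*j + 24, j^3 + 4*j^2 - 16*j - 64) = j + 4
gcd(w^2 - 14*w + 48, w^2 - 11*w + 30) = w - 6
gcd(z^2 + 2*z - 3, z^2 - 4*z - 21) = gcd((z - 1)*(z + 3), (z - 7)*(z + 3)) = z + 3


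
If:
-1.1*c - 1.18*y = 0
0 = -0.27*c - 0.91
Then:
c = -3.37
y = 3.14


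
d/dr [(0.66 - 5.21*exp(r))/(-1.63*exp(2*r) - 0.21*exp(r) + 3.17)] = (-8.4923*exp(2*r) + 2.1516*exp(r) - 16.3771)*exp(r)/(2.6569*exp(4*r) + 0.6846*exp(3*r) - 10.2901*exp(2*r) - 1.3314*exp(r) + 10.0489)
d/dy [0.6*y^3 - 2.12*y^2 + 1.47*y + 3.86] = 1.8*y^2 - 4.24*y + 1.47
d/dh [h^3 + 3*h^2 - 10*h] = 3*h^2 + 6*h - 10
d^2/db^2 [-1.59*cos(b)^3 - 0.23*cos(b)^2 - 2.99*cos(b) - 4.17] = 4.1825*cos(b) + 0.46*cos(2*b) + 3.5775*cos(3*b)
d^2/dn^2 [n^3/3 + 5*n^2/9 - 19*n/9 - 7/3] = 2*n + 10/9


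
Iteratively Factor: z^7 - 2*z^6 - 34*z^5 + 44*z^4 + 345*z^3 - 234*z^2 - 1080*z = (z + 3)*(z^6 - 5*z^5 - 19*z^4 + 101*z^3 + 42*z^2 - 360*z) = (z + 2)*(z + 3)*(z^5 - 7*z^4 - 5*z^3 + 111*z^2 - 180*z) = (z - 5)*(z + 2)*(z + 3)*(z^4 - 2*z^3 - 15*z^2 + 36*z) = z*(z - 5)*(z + 2)*(z + 3)*(z^3 - 2*z^2 - 15*z + 36) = z*(z - 5)*(z + 2)*(z + 3)*(z + 4)*(z^2 - 6*z + 9) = z*(z - 5)*(z - 3)*(z + 2)*(z + 3)*(z + 4)*(z - 3)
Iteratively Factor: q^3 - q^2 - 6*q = (q)*(q^2 - q - 6) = q*(q + 2)*(q - 3)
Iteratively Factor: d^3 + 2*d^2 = (d + 2)*(d^2) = d*(d + 2)*(d)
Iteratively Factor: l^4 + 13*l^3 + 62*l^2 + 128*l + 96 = (l + 4)*(l^3 + 9*l^2 + 26*l + 24) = (l + 2)*(l + 4)*(l^2 + 7*l + 12) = (l + 2)*(l + 3)*(l + 4)*(l + 4)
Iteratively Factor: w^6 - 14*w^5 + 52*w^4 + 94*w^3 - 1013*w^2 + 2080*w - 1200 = (w - 5)*(w^5 - 9*w^4 + 7*w^3 + 129*w^2 - 368*w + 240) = (w - 5)*(w - 3)*(w^4 - 6*w^3 - 11*w^2 + 96*w - 80) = (w - 5)*(w - 3)*(w + 4)*(w^3 - 10*w^2 + 29*w - 20) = (w - 5)^2*(w - 3)*(w + 4)*(w^2 - 5*w + 4) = (w - 5)^2*(w - 3)*(w - 1)*(w + 4)*(w - 4)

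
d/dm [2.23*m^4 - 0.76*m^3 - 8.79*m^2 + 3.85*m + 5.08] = 8.92*m^3 - 2.28*m^2 - 17.58*m + 3.85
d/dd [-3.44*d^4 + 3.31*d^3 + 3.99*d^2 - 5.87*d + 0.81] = -13.76*d^3 + 9.93*d^2 + 7.98*d - 5.87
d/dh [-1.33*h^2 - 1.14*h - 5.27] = -2.66*h - 1.14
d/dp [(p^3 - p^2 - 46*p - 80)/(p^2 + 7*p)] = (p^4 + 14*p^3 + 39*p^2 + 160*p + 560)/(p^2*(p^2 + 14*p + 49))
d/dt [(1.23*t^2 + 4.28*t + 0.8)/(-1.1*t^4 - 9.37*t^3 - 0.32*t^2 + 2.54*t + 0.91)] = (2.706*t^5 + 25.6491*t^4 + 83.7272*t^3 + 26.9818*t^2 + 2.7506*t + 1.8628)/(1.21*t^8 + 20.614*t^7 + 88.5009*t^6 + 0.408799999999998*t^5 - 49.4992*t^4 - 18.679*t^3 + 5.8692*t^2 + 4.6228*t + 0.8281)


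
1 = 1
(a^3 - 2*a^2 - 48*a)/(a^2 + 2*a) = (a^2 - 2*a - 48)/(a + 2)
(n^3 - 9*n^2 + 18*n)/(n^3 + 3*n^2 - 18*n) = (n - 6)/(n + 6)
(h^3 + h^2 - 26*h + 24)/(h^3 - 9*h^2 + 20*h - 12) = (h^2 + 2*h - 24)/(h^2 - 8*h + 12)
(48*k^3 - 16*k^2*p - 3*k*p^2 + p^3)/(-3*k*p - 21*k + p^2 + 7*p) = (-16*k^2 + p^2)/(p + 7)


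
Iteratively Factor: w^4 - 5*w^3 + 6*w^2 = (w)*(w^3 - 5*w^2 + 6*w) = w*(w - 3)*(w^2 - 2*w) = w*(w - 3)*(w - 2)*(w)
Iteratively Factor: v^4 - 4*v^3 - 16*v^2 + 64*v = (v)*(v^3 - 4*v^2 - 16*v + 64) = v*(v - 4)*(v^2 - 16) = v*(v - 4)*(v + 4)*(v - 4)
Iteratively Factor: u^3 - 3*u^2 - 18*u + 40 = (u - 2)*(u^2 - u - 20) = (u - 2)*(u + 4)*(u - 5)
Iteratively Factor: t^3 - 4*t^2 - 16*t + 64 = (t - 4)*(t^2 - 16) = (t - 4)*(t + 4)*(t - 4)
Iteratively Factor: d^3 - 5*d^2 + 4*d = (d)*(d^2 - 5*d + 4) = d*(d - 4)*(d - 1)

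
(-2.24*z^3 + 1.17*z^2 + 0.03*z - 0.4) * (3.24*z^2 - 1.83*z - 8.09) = -7.2576*z^5 + 7.89*z^4 + 16.0777*z^3 - 10.8162*z^2 + 0.4893*z + 3.236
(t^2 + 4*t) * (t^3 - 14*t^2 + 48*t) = t^5 - 10*t^4 - 8*t^3 + 192*t^2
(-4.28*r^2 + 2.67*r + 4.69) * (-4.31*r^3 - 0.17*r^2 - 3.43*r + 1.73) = 18.4468*r^5 - 10.7801*r^4 - 5.9874*r^3 - 17.3598*r^2 - 11.4676*r + 8.1137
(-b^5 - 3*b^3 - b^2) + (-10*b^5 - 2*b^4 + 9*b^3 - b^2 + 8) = -11*b^5 - 2*b^4 + 6*b^3 - 2*b^2 + 8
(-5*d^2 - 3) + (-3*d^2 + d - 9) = -8*d^2 + d - 12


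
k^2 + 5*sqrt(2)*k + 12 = (k + 2*sqrt(2))*(k + 3*sqrt(2))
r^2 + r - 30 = (r - 5)*(r + 6)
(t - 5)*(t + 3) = t^2 - 2*t - 15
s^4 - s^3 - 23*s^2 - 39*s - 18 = (s - 6)*(s + 1)^2*(s + 3)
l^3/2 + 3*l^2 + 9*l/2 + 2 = (l/2 + 1/2)*(l + 1)*(l + 4)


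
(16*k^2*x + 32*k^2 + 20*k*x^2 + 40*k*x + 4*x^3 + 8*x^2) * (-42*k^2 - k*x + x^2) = -672*k^4*x - 1344*k^4 - 856*k^3*x^2 - 1712*k^3*x - 172*k^2*x^3 - 344*k^2*x^2 + 16*k*x^4 + 32*k*x^3 + 4*x^5 + 8*x^4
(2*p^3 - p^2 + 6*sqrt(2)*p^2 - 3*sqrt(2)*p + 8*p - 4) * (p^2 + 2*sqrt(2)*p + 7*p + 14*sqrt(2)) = 2*p^5 + 13*p^4 + 10*sqrt(2)*p^4 + 25*p^3 + 65*sqrt(2)*p^3 - 19*sqrt(2)*p^2 + 208*p^2 - 112*p + 104*sqrt(2)*p - 56*sqrt(2)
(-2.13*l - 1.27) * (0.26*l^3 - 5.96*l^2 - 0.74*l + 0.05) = -0.5538*l^4 + 12.3646*l^3 + 9.1454*l^2 + 0.8333*l - 0.0635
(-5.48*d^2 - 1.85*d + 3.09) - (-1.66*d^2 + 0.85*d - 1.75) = -3.82*d^2 - 2.7*d + 4.84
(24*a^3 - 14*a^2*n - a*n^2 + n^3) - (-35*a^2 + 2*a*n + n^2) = 24*a^3 - 14*a^2*n + 35*a^2 - a*n^2 - 2*a*n + n^3 - n^2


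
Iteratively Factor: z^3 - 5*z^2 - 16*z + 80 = (z - 4)*(z^2 - z - 20) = (z - 4)*(z + 4)*(z - 5)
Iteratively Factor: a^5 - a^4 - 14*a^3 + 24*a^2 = (a - 2)*(a^4 + a^3 - 12*a^2) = (a - 2)*(a + 4)*(a^3 - 3*a^2) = (a - 3)*(a - 2)*(a + 4)*(a^2) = a*(a - 3)*(a - 2)*(a + 4)*(a)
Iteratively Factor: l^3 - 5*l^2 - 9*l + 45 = (l - 5)*(l^2 - 9) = (l - 5)*(l - 3)*(l + 3)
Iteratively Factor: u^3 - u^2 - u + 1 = (u - 1)*(u^2 - 1) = (u - 1)^2*(u + 1)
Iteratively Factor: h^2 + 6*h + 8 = (h + 4)*(h + 2)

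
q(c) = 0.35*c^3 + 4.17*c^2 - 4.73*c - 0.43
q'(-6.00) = -16.97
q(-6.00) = 102.47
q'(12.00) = 246.55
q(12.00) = 1148.09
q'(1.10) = 5.71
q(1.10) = -0.12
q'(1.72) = 12.72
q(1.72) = 5.55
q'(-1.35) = -14.08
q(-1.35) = 12.69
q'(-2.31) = -18.39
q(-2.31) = 28.43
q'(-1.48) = -14.77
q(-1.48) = 14.57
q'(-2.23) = -18.11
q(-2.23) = 26.97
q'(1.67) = 12.13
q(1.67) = 4.93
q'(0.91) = 3.73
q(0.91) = -1.02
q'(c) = 1.05*c^2 + 8.34*c - 4.73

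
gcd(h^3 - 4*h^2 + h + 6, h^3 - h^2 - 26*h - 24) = h + 1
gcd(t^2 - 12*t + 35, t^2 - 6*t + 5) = t - 5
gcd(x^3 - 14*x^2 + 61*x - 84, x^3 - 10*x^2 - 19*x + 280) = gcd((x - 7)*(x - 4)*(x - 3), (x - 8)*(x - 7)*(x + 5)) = x - 7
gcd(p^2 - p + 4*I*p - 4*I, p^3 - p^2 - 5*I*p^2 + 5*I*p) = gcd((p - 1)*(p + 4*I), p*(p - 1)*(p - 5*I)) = p - 1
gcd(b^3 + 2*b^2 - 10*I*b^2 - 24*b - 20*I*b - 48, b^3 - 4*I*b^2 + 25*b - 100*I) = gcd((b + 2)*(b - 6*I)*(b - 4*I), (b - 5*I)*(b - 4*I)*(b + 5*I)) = b - 4*I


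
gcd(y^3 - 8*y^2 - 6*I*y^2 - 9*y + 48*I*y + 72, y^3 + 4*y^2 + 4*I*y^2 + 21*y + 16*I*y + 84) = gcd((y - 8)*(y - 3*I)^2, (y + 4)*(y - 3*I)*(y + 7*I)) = y - 3*I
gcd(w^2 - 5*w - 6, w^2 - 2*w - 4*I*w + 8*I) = 1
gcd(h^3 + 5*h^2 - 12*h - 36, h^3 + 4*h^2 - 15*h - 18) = h^2 + 3*h - 18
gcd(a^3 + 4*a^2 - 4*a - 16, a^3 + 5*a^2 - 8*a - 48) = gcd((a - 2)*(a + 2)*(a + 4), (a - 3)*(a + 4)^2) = a + 4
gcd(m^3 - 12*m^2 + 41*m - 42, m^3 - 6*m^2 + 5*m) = 1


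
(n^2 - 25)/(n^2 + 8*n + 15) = (n - 5)/(n + 3)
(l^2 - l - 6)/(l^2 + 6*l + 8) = (l - 3)/(l + 4)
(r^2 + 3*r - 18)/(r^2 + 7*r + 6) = (r - 3)/(r + 1)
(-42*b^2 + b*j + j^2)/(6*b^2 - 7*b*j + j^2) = (-7*b - j)/(b - j)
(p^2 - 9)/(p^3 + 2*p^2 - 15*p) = (p + 3)/(p*(p + 5))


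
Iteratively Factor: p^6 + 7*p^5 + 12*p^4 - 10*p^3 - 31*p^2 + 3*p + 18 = (p + 2)*(p^5 + 5*p^4 + 2*p^3 - 14*p^2 - 3*p + 9) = (p - 1)*(p + 2)*(p^4 + 6*p^3 + 8*p^2 - 6*p - 9) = (p - 1)*(p + 1)*(p + 2)*(p^3 + 5*p^2 + 3*p - 9) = (p - 1)*(p + 1)*(p + 2)*(p + 3)*(p^2 + 2*p - 3) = (p - 1)*(p + 1)*(p + 2)*(p + 3)^2*(p - 1)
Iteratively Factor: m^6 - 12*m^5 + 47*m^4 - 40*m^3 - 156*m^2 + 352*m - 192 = (m - 3)*(m^5 - 9*m^4 + 20*m^3 + 20*m^2 - 96*m + 64) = (m - 3)*(m + 2)*(m^4 - 11*m^3 + 42*m^2 - 64*m + 32) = (m - 3)*(m - 1)*(m + 2)*(m^3 - 10*m^2 + 32*m - 32) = (m - 4)*(m - 3)*(m - 1)*(m + 2)*(m^2 - 6*m + 8) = (m - 4)*(m - 3)*(m - 2)*(m - 1)*(m + 2)*(m - 4)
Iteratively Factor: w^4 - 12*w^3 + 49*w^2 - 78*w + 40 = (w - 1)*(w^3 - 11*w^2 + 38*w - 40) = (w - 5)*(w - 1)*(w^2 - 6*w + 8) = (w - 5)*(w - 4)*(w - 1)*(w - 2)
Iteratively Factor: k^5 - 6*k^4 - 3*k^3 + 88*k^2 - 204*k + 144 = (k + 4)*(k^4 - 10*k^3 + 37*k^2 - 60*k + 36) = (k - 3)*(k + 4)*(k^3 - 7*k^2 + 16*k - 12) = (k - 3)^2*(k + 4)*(k^2 - 4*k + 4) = (k - 3)^2*(k - 2)*(k + 4)*(k - 2)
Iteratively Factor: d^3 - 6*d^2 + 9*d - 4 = (d - 1)*(d^2 - 5*d + 4) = (d - 4)*(d - 1)*(d - 1)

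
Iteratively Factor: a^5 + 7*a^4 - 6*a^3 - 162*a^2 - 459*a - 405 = (a - 5)*(a^4 + 12*a^3 + 54*a^2 + 108*a + 81) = (a - 5)*(a + 3)*(a^3 + 9*a^2 + 27*a + 27) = (a - 5)*(a + 3)^2*(a^2 + 6*a + 9) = (a - 5)*(a + 3)^3*(a + 3)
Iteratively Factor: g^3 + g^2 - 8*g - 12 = (g + 2)*(g^2 - g - 6) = (g - 3)*(g + 2)*(g + 2)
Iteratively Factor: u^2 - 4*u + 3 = (u - 3)*(u - 1)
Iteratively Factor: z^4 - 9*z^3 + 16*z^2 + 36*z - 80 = (z - 5)*(z^3 - 4*z^2 - 4*z + 16) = (z - 5)*(z - 4)*(z^2 - 4) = (z - 5)*(z - 4)*(z + 2)*(z - 2)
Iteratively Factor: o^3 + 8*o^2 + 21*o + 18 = (o + 3)*(o^2 + 5*o + 6) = (o + 3)^2*(o + 2)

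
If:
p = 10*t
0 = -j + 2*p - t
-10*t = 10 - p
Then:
No Solution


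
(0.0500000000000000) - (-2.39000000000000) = 2.44000000000000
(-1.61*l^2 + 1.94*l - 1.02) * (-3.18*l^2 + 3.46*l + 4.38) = 5.1198*l^4 - 11.7398*l^3 + 2.9042*l^2 + 4.968*l - 4.4676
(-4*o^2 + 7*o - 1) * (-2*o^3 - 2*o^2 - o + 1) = 8*o^5 - 6*o^4 - 8*o^3 - 9*o^2 + 8*o - 1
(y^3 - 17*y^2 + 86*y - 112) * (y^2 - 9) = y^5 - 17*y^4 + 77*y^3 + 41*y^2 - 774*y + 1008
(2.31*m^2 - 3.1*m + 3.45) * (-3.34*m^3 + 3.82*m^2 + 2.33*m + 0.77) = -7.7154*m^5 + 19.1782*m^4 - 17.9827*m^3 + 7.7347*m^2 + 5.6515*m + 2.6565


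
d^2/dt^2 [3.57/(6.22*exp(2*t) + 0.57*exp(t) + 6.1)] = (3.57*(12.44*exp(t) + 0.57)*(24.88*exp(t) + 1.14)*exp(t) - (88.8216*exp(t) + 2.0349)*(6.22*exp(2*t) + 0.57*exp(t) + 6.1))*exp(t)/(6.22*exp(2*t) + 0.57*exp(t) + 6.1)^3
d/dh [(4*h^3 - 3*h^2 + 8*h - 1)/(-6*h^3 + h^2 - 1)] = 2*(-7*h^4 + 48*h^3 - 19*h^2 + 4*h - 4)/(36*h^6 - 12*h^5 + h^4 + 12*h^3 - 2*h^2 + 1)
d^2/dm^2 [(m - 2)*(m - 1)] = 2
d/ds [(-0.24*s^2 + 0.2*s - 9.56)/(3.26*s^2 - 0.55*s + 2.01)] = (-0.52*s^2 + 61.3664*s - 4.856)/(10.6276*s^4 - 3.586*s^3 + 13.4077*s^2 - 2.211*s + 4.0401)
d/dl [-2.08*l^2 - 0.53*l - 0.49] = -4.16*l - 0.53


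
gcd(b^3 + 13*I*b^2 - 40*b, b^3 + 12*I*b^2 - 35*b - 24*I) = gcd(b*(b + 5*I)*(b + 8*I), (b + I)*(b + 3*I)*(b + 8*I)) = b + 8*I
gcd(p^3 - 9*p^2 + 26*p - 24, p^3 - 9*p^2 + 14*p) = p - 2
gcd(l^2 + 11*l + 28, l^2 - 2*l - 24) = l + 4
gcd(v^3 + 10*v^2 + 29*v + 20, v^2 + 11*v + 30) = v + 5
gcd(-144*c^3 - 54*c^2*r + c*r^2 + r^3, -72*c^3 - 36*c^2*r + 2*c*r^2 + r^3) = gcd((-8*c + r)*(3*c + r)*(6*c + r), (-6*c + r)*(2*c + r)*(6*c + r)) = 6*c + r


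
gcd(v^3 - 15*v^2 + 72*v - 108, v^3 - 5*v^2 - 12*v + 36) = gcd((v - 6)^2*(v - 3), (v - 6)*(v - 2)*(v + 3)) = v - 6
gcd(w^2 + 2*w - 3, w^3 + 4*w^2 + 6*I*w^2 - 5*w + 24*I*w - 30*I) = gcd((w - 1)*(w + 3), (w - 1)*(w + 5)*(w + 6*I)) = w - 1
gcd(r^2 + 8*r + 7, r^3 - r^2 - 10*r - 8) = r + 1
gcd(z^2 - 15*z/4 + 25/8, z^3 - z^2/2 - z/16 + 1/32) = 1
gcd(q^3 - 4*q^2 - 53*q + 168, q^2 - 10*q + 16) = q - 8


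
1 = 1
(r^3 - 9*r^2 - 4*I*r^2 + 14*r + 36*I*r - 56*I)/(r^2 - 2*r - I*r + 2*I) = (r^2 - r*(7 + 4*I) + 28*I)/(r - I)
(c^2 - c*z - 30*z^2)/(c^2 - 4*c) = (c^2 - c*z - 30*z^2)/(c*(c - 4))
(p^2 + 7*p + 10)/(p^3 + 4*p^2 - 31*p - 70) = (p + 5)/(p^2 + 2*p - 35)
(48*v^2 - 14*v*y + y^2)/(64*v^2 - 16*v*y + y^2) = (-6*v + y)/(-8*v + y)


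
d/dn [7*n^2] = 14*n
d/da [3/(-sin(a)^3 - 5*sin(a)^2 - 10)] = 3*(3*sin(a) + 10)*sin(a)*cos(a)/(sin(a)^3 + 5*sin(a)^2 + 10)^2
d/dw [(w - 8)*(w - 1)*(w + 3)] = 3*w^2 - 12*w - 19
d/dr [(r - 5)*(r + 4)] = 2*r - 1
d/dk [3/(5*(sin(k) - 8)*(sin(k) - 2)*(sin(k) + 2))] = 3*(-3*sin(k)^2 + 16*sin(k) + 4)*cos(k)/(5*(sin(k) - 8)^2*(sin(k) - 2)^2*(sin(k) + 2)^2)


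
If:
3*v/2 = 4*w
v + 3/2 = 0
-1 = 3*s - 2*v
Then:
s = -4/3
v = -3/2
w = -9/16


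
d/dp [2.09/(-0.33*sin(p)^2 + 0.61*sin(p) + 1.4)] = (1.3794*sin(p) - 1.2749)*cos(p)/(-0.33*sin(p)^2 + 0.61*sin(p) + 1.4)^2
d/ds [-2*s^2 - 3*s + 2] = -4*s - 3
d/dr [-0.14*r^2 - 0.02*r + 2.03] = -0.28*r - 0.02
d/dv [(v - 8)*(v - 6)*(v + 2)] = 3*v^2 - 24*v + 20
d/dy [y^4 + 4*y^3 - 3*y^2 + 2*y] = 4*y^3 + 12*y^2 - 6*y + 2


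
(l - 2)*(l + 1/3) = l^2 - 5*l/3 - 2/3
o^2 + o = o*(o + 1)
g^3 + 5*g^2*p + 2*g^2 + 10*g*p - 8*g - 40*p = (g - 2)*(g + 4)*(g + 5*p)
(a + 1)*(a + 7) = a^2 + 8*a + 7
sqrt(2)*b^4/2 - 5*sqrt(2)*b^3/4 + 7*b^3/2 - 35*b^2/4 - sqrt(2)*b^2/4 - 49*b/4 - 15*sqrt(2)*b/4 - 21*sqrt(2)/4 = (b - 7/2)*(b + 1)*(b + 3*sqrt(2))*(sqrt(2)*b/2 + 1/2)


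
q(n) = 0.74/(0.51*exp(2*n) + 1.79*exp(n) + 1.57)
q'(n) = 0.74*(-1.02*exp(2*n) - 1.79*exp(n))/(0.51*exp(2*n) + 1.79*exp(n) + 1.57)^2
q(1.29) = 0.05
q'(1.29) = -0.07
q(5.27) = 0.00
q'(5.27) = -0.00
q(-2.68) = 0.44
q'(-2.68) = -0.03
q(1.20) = 0.06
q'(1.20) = -0.07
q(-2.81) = 0.44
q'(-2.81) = -0.03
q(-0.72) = 0.29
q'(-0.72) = -0.13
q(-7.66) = 0.47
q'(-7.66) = -0.00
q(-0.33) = 0.24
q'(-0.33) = -0.14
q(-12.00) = 0.47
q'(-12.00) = 0.00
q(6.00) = 0.00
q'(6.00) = 0.00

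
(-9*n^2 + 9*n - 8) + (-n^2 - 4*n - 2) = -10*n^2 + 5*n - 10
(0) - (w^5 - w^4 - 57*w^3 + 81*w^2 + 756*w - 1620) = -w^5 + w^4 + 57*w^3 - 81*w^2 - 756*w + 1620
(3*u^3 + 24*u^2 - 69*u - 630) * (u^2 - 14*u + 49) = 3*u^5 - 18*u^4 - 258*u^3 + 1512*u^2 + 5439*u - 30870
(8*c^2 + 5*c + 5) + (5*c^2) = 13*c^2 + 5*c + 5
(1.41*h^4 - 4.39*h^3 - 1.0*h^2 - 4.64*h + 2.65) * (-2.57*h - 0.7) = -3.6237*h^5 + 10.2953*h^4 + 5.643*h^3 + 12.6248*h^2 - 3.5625*h - 1.855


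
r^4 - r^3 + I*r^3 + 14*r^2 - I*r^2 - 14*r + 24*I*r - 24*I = (r - 1)*(r - 4*I)*(r + 2*I)*(r + 3*I)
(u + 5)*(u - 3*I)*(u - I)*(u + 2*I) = u^4 + 5*u^3 - 2*I*u^3 + 5*u^2 - 10*I*u^2 + 25*u - 6*I*u - 30*I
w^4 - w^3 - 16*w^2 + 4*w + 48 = (w - 4)*(w - 2)*(w + 2)*(w + 3)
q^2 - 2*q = q*(q - 2)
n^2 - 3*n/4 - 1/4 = (n - 1)*(n + 1/4)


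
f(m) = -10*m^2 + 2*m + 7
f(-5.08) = -261.22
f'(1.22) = -22.40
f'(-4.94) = 100.80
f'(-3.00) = 62.00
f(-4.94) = -246.92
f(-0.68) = 1.02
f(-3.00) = -89.00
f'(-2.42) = 50.40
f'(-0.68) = 15.60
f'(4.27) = -83.40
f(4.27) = -166.79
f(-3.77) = -142.67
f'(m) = 2 - 20*m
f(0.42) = 6.08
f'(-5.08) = 103.60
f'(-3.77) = 77.40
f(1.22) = -5.44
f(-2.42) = -56.40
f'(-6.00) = 122.00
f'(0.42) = -6.40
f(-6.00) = -365.00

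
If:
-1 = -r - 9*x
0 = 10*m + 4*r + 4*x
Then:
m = 16*x/5 - 2/5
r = 1 - 9*x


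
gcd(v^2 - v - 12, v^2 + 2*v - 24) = v - 4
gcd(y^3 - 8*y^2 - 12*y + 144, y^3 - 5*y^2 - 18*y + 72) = y^2 - 2*y - 24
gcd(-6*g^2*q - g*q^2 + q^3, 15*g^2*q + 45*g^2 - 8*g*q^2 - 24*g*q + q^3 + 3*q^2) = -3*g + q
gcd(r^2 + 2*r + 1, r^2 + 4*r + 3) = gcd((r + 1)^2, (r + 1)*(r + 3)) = r + 1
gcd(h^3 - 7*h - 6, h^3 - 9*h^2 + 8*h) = 1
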